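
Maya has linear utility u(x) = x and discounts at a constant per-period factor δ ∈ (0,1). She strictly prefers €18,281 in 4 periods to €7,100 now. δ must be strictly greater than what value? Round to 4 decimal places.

δ > 0.7894

The preference means 7100 < δ^4·18281.
Dividing by 18281: δ^4 > 0.38838. Both sides are positive, so the 4th root keeps the direction.
δ > (7100/18281)^(1/4) ≈ 0.7894.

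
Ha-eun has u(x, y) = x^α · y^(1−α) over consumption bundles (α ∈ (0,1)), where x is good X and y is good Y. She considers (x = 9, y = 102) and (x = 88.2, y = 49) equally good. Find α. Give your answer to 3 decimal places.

Set the two utilities equal: 9^α·102^(1−α) = 88.2^α·49^(1−α).
Rearrange to (9/88.2)^α = (49/102)^(1−α) and take logs: α·-2.282382 = (1−α)·-0.733153.
So α/(1−α) = (-0.733153)/(-2.282382) = 0.321223, and α = 0.321223/1.321223 ≈ 0.243.

α ≈ 0.243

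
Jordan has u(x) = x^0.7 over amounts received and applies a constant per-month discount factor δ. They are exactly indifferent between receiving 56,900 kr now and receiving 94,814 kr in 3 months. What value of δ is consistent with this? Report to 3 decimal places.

The payoff in 3 months is discounted by δ^3, so u(56900) = δ^3·u(94814) and δ^3 = u(56900)/u(94814).
With u(x) = x^0.7: δ^3 = 56900^0.7/94814^0.7 = (56900/94814)^0.7 = 0.69947.
Taking the cube root: δ = 0.69947^(1/3) ≈ 0.888.

δ ≈ 0.888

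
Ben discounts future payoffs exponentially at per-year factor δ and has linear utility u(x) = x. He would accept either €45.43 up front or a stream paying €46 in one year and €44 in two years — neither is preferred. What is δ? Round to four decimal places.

Equating present values: 45.43 = 46δ + 44δ².
Rearranged: 44δ² + 46δ − 45.43 = 0.
δ = (−46 + √(46² + 4·44·45.43)) / (2·44) = (−46 + √10111.68) / 88 ≈ 0.6200.

δ ≈ 0.6200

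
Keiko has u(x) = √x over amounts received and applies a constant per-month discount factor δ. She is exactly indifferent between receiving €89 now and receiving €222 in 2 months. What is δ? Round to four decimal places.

δ ≈ 0.7957

The payoff in 2 months is discounted by δ^2, so u(89) = δ^2·u(222) and δ^2 = u(89)/u(222).
With u(x) = √x: δ^2 = √89/√222 = √(89/222) = 0.63317.
So δ = 0.63317^(1/2) ≈ 0.7957.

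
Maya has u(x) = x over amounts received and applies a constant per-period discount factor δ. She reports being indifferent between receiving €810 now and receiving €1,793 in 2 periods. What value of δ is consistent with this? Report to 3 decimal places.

The payoff in 2 periods is discounted by δ^2, so u(810) = δ^2·u(1793) and δ^2 = u(810)/u(1793).
With u(x) = x: δ^2 = 810/1793 = 0.45176.
Taking the square root: δ = 0.45176^(1/2) ≈ 0.672.

δ ≈ 0.672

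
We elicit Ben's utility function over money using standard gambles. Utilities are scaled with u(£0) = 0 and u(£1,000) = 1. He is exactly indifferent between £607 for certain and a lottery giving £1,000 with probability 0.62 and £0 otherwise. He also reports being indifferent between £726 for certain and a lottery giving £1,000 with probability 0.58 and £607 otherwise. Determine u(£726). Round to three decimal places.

0.840

First, u(£607) = 0.62·u(£1,000) + 0.38·u(£0) = 0.62.
The second indifference gives u(£726) = 0.58·u(£1,000) + 0.42·u(£607) = 0.58·1.00 + 0.42·0.62 = 0.8404.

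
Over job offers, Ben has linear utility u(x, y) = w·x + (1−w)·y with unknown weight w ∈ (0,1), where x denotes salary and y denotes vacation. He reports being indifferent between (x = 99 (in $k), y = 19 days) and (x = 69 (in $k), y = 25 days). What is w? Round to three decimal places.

w = 0.167

Equating utilities: w·99 + (1−w)·19 = w·69 + (1−w)·25.
Collecting terms: w·30 = (1−w)·6.
So w/(1−w) = 6/30 = 0.2000, giving w = 6/(30+6) = 0.167.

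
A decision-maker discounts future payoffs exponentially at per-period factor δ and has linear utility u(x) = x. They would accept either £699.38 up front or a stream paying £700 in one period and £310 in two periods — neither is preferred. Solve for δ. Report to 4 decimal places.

Present value of the stream is 700·δ + 310·δ². Indifference gives 700δ + 310δ² = 699.38.
So 310δ² + 700δ − 699.38 = 0.
The positive root is δ = [−700 + √(700² + 4·310·699.38)] / (2·310) = (−700 + 1165.003)/620 ≈ 0.7500.

δ ≈ 0.7500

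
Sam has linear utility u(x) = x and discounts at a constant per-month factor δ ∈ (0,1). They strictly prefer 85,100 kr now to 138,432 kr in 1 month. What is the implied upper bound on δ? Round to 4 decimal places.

δ < 0.6147

Comparing present values: 85100 > δ·138432.
Dividing through by 138432 gives δ < 0.61474.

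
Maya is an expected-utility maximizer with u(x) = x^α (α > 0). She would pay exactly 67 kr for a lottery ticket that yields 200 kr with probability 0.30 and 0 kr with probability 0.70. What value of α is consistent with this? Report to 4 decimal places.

EU(lottery) = 0.30·200^α + 0.70·0 = 0.30·200^α.
Setting u(67) equal to that: 67^α = 0.30·200^α ⇒ (67/200)^α = 0.30.
Take logs: α = ln 0.30 / ln(67/200) ≈ 1.100901.

α ≈ 1.1009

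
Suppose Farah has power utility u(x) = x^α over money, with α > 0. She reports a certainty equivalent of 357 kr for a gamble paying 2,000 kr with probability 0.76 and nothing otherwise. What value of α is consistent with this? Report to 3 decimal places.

The lottery's expected utility is 0.76·u(2000) + 0.24·u(0) = 0.76·2000^α (since u(0) = 0 for α > 0).
Setting u(357) equal to that: 357^α = 0.76·2000^α ⇒ (357/2000)^α = 0.76.
Taking logs: α·ln(357/2000) = ln(0.76), so α = -0.274437 / -1.723167 ≈ 0.159.

α ≈ 0.159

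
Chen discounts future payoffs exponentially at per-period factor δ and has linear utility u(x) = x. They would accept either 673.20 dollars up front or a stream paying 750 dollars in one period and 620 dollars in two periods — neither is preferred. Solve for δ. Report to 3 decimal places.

δ ≈ 0.600

Equating present values: 673.20 = 750δ + 620δ².
So 620δ² + 750δ − 673.20 = 0.
By the quadratic formula (taking the positive root), δ = (−750 + √2232036.00) / 1240 ≈ 0.600.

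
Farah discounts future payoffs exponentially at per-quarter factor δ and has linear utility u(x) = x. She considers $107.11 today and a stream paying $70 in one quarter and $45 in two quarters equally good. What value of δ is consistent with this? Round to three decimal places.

Present value of the stream is 70·δ + 45·δ². Indifference gives 70δ + 45δ² = 107.11.
So 45δ² + 70δ − 107.11 = 0.
The positive root is δ = [−70 + √(70² + 4·45·107.11)] / (2·45) = (−70 + 155.499)/90 ≈ 0.950.

δ ≈ 0.950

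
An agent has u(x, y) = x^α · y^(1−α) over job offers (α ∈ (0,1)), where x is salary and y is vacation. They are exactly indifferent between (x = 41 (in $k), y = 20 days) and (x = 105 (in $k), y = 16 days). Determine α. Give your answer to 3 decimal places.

Indifference: 41^α · 20^(1−α) = 105^α · 16^(1−α).
(41/105)^α = (16/20)^(1−α); take logs: α·ln(41/105) = (1−α)·ln(16/20), i.e. α·-0.940388 = (1−α)·-0.223144.
So α/(1−α) = (-0.223144)/(-0.940388) = 0.237289, and α = 0.237289/1.237289 ≈ 0.192.

α ≈ 0.192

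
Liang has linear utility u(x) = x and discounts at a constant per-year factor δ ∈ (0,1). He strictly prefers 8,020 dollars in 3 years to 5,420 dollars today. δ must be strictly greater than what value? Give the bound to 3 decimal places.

Comparing present values: 5420 < δ^3·8020.
Hence δ^3 > 5420/8020 = 0.67581, and x ↦ x^(1/3) is increasing on (0,∞).
δ > (5420/8020)^(1/3) ≈ 0.878.

δ > 0.878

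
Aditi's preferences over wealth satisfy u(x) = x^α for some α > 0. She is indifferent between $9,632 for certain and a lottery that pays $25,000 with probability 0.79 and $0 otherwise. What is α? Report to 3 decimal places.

EU(lottery) = 0.79·25000^α + 0.21·0 = 0.79·25000^α.
Equating: 9632^α = 0.79·25000^α, i.e. 0.3853^α = 0.79.
Taking logs: α·ln(9632/25000) = ln(0.79), so α = -0.235722 / -0.953785 ≈ 0.247.

α ≈ 0.247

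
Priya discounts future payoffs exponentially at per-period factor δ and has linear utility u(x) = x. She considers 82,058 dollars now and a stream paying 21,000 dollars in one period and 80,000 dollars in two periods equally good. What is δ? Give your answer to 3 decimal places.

The stream is worth 21000δ + 80000δ² today, so 21000δ + 80000δ² = 82058.
That is, 80000δ² + 21000δ − 82058 = 0, a quadratic in δ.
δ = (−21000 + √(21000² + 4·80000·82058)) / (2·80000) = (−21000 + √26699560000.00) / 160000 ≈ 0.890.

δ ≈ 0.890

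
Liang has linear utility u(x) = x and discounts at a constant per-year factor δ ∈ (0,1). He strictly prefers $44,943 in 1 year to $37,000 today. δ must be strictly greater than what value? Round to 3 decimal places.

δ > 0.823

Comparing present values: 37000 < δ·44943.
So δ > 37000/44943 = 0.82327.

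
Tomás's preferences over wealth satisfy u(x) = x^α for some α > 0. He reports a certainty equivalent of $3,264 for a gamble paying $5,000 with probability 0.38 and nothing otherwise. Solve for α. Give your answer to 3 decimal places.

The lottery's expected utility is 0.38·u(5000) + 0.62·u(0) = 0.38·5000^α (since u(0) = 0 for α > 0).
Indifference: 3264^α = 0.38·5000^α, so (3264/5000)^α = 0.38.
Take logs: α = ln 0.38 / ln(3264/5000) ≈ 2.26874.

α ≈ 2.269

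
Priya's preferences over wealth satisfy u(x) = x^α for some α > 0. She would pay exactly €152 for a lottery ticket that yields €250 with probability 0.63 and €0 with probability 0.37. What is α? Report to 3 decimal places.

Since u(0) = 0, the lottery's EU is 0.63·250^α.
Indifference: 152^α = 0.63·250^α, so (152/250)^α = 0.63.
Taking logs: α·ln(152/250) = ln(0.63), so α = -0.462035 / -0.497580 ≈ 0.929.

α ≈ 0.929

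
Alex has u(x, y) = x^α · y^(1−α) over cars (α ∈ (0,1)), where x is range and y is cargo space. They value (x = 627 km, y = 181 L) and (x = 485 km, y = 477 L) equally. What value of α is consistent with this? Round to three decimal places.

α ≈ 0.791

Set the two utilities equal: 627^α·181^(1−α) = 485^α·477^(1−α).
(627/485)^α = (477/181)^(1−α); take logs: α·ln(627/485) = (1−α)·ln(477/181), i.e. α·0.256798 = (1−α)·0.969019.
Thus α·(1.225817) = 0.969019, so α = 0.969019/1.225817 ≈ 0.791.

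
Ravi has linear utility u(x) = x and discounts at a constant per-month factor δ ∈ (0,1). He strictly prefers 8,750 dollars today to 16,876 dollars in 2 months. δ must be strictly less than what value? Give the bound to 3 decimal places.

δ < 0.720

The preference means 8750 > δ^2·16876.
So δ^2 < 8750/16876 = 0.51849; taking the square root of both positive sides preserves the inequality.
δ < 0.51849^(1/2) = 0.720.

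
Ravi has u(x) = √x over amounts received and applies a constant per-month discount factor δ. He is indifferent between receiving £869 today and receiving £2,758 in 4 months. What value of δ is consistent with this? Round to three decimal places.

δ ≈ 0.866

The payoff in 4 months is discounted by δ^4, so u(869) = δ^4·u(2758) and δ^4 = u(869)/u(2758).
Since u(x) = √x, δ^4 = √(869/2758) = 0.56132.
Taking the 4th root: δ = 0.56132^(1/4) ≈ 0.866.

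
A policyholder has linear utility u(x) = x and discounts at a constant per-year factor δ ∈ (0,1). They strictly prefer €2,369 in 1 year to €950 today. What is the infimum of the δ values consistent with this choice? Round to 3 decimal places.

δ > 0.401

The preference means 950 < δ·2369.
So δ > 950/2369 = 0.40101.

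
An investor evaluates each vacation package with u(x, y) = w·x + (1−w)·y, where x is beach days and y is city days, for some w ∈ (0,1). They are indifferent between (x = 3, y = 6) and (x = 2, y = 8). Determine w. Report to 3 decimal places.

w = 0.667

Indifference: w·3 + (1−w)·6 = w·2 + (1−w)·8.
Rearranging, 1·w − 2·(1−w) = 0.
The marginal rate of substitution is 2/1, so w = 2/(1+2) = 0.667.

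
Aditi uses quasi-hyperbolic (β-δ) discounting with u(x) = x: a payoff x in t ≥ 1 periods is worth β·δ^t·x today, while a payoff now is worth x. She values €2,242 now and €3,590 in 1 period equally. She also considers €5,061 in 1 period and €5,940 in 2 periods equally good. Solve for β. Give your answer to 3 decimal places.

From the later pair, β·δ^1·5061 = β·δ^2·5940; dividing through, δ = 5061/5940 = 0.85202.
Substituting δ into 2242 = β·δ·3590: β = 2242/(3058.753) ≈ 0.733.

β ≈ 0.733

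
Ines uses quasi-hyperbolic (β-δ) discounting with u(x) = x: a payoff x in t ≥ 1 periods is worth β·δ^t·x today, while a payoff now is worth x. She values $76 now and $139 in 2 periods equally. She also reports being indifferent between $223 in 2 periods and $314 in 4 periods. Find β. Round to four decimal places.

β ≈ 0.7699

The second indifference involves only future payoffs, so β cancels: β·δ^2·223 = β·δ^4·314, giving δ^2 = 223/314 = 0.71019, so δ = 0.84273.
Substituting δ into 76 = β·δ^2·139: β = 76/(98.717) ≈ 0.7699.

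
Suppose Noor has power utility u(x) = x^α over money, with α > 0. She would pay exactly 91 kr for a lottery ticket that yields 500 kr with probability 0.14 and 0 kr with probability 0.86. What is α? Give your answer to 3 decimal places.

Since u(0) = 0, the lottery's EU is 0.14·500^α.
Setting u(91) equal to that: 91^α = 0.14·500^α ⇒ (91/500)^α = 0.14.
α = ln(0.14) / ln(91/500) = -1.966113/-1.703749 ≈ 1.154.

α ≈ 1.154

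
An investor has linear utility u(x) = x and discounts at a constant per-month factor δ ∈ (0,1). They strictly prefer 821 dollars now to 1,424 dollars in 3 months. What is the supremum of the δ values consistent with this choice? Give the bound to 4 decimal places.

The preference means 821 > δ^3·1424.
Dividing by 1424: δ^3 < 0.57654. Both sides are positive, so the cube root keeps the direction.
δ < 0.57654^(1/3) = 0.8323.

δ < 0.8323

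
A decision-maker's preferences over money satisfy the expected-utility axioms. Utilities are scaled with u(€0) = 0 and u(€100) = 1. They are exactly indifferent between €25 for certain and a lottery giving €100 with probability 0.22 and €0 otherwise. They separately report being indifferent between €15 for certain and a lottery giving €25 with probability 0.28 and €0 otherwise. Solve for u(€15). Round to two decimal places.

0.06

From the first indifference, u(€25) = 0.22·u(€100) + 0.78·u(€0) = 0.22·1 + 0.78·0 = 0.22.
Chaining: u(€15) = 0.28·0.22 + 0.72·0.00 = 0.0616.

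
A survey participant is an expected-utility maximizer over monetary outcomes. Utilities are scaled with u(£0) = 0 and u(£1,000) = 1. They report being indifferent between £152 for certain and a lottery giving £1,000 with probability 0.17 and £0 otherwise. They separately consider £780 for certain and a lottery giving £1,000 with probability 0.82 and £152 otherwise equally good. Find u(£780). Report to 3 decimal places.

0.851

From the first indifference, u(£152) = 0.17·u(£1,000) + 0.83·u(£0) = 0.17·1 + 0.83·0 = 0.17.
Then u(£780) = 0.82·u(£1,000) + 0.18·u(£152) = 0.82·1.00 + 0.18·0.17 = 0.8506.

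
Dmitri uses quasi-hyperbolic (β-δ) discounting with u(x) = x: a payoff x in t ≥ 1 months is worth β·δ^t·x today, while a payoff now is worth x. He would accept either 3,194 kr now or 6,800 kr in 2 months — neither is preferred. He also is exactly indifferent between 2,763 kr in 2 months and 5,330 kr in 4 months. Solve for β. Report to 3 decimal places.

β ≈ 0.906

From the later pair, β·δ^2·2763 = β·δ^4·5330; dividing through, δ^2 = 2763/5330 = 0.51839, so δ = 0.71999.
Substituting δ into 3194 = β·δ^2·6800: β = 3194/(3525.028) ≈ 0.906.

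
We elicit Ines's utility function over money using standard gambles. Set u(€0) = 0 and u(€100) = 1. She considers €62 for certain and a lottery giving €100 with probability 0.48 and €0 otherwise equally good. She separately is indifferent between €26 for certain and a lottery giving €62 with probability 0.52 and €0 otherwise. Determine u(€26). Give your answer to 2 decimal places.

From the first indifference, u(€62) = 0.48·u(€100) + 0.52·u(€0) = 0.48·1 + 0.52·0 = 0.48.
Then u(€26) = 0.52·u(€62) + 0.48·u(€0) = 0.52·0.48 + 0.48·0.00 = 0.2496.

0.25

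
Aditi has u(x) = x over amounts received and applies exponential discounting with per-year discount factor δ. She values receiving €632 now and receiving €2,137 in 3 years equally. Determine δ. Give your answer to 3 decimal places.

δ ≈ 0.666

Equating discounted utilities: u(632) = δ^3·u(2137) ⇒ δ^3 = u(632)/u(2137).
With u(x) = x: δ^3 = 632/2137 = 0.29574.
Taking the cube root: δ = 0.29574^(1/3) ≈ 0.666.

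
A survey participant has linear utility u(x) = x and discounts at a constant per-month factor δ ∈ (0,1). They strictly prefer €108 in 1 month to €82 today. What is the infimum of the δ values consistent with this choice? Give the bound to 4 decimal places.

δ > 0.7593

Under u(x) = x this choice says 82 < δ·108.
Dividing through by 108 gives δ > 0.75926.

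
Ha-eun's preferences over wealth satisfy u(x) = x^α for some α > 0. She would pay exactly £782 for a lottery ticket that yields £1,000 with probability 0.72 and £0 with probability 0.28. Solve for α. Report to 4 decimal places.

Since u(0) = 0, the lottery's EU is 0.72·1000^α.
Equating: 782^α = 0.72·1000^α, i.e. 0.7820^α = 0.72.
Take logs: α = ln 0.72 / ln(782/1000) ≈ 1.335923.

α ≈ 1.3359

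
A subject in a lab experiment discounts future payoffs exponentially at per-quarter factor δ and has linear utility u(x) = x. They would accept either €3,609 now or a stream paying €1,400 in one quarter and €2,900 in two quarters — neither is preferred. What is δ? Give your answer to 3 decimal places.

δ ≈ 0.900

Present value of the stream is 1400·δ + 2900·δ². Indifference gives 1400δ + 2900δ² = 3609.
That is, 2900δ² + 1400δ − 3609 = 0, a quadratic in δ.
δ = (−1400 + √(1400² + 4·2900·3609)) / (2·2900) = (−1400 + √43824400.00) / 5800 ≈ 0.900.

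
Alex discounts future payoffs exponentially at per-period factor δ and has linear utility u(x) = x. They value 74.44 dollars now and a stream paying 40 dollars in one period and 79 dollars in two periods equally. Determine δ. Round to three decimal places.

δ ≈ 0.750

Equating present values: 74.44 = 40δ + 79δ².
Rearranged: 79δ² + 40δ − 74.44 = 0.
The positive root is δ = [−40 + √(40² + 4·79·74.44)] / (2·79) = (−40 + 158.502)/158 ≈ 0.750.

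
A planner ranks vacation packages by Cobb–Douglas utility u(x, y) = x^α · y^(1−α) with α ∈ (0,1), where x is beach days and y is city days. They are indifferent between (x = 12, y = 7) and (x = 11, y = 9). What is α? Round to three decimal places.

α ≈ 0.743

The Cobb–Douglas utilities coincide, so 12^α·7^(1−α) = 11^α·9^(1−α).
(12/11)^α = (9/7)^(1−α); take logs: α·ln(12/11) = (1−α)·ln(9/7), i.e. α·0.087011 = (1−α)·0.251314.
So α/(1−α) = (0.251314)/(0.087011) = 2.888301, and α = 2.888301/3.888301 ≈ 0.743.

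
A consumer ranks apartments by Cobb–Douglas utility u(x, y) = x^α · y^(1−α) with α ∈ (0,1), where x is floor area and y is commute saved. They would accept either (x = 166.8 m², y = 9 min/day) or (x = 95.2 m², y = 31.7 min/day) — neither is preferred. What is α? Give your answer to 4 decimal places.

α ≈ 0.6918

Set the two utilities equal: 166.8^α·9^(1−α) = 95.2^α·31.7^(1−α).
Rearrange to (166.8/95.2)^α = (31.7/9)^(1−α) and take logs: α·0.5608155 = (1−α)·1.2590921.
Thus α·(1.8199076) = 1.2590921, so α = 1.2590921/1.8199076 ≈ 0.6918.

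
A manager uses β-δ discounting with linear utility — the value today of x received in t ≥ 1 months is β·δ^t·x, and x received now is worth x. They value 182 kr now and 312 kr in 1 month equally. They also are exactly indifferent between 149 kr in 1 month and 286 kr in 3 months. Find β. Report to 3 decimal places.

β ≈ 0.808

Both payoffs in the second observation are in the future, so β drops out: δ^1·149 = δ^3·286 ⇒ δ^2 = 149/286 = 0.52098, so δ = 0.72179.
Substituting δ into 182 = β·δ·312: β = 182/(225.198) ≈ 0.808.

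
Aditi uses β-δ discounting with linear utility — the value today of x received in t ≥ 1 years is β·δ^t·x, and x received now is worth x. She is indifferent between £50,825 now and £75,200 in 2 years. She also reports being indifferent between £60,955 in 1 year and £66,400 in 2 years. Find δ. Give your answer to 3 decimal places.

The second indifference involves only future payoffs, so β cancels: β·δ^1·60955 = β·δ^2·66400, giving δ = 60955/66400 = 0.91800.

δ ≈ 0.918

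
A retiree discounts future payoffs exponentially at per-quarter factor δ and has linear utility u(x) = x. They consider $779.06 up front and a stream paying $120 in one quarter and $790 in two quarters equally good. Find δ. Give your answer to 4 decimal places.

δ ≈ 0.9200

The stream is worth 120δ + 790δ² today, so 120δ + 790δ² = 779.06.
Rearranged: 790δ² + 120δ − 779.06 = 0.
The positive root is δ = [−120 + √(120² + 4·790·779.06)] / (2·790) = (−120 + 1573.604)/1580 ≈ 0.9200.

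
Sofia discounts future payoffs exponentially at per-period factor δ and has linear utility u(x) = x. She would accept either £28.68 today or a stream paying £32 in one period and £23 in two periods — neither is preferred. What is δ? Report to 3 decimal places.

δ ≈ 0.620

Equating present values: 28.68 = 32δ + 23δ².
That is, 23δ² + 32δ − 28.68 = 0, a quadratic in δ.
δ = (−32 + √(32² + 4·23·28.68)) / (2·23) = (−32 + √3662.56) / 46 ≈ 0.620.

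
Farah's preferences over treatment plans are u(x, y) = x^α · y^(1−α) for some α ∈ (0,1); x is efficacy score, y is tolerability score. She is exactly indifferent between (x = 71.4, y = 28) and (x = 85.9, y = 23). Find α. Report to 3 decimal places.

α ≈ 0.515

The Cobb–Douglas utilities coincide, so 71.4^α·28^(1−α) = 85.9^α·23^(1−α).
Rearrange to (71.4/85.9)^α = (23/28)^(1−α) and take logs: α·-0.184886 = (1−α)·-0.196710.
With A = -0.184886 and B = -0.196710: α·A = (1−α)·B, so α = B/(A+B) = -0.196710/-0.381596 ≈ 0.515.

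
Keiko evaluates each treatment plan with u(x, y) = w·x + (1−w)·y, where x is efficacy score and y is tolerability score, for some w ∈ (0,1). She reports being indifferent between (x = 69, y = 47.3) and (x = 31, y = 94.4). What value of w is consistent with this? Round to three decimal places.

u(69,47.3) = u(31,94.4) means w·69 + (1−w)·47.3 = w·31 + (1−w)·94.4.
w·(69−31) = (1−w)·(94.4−47.3), i.e. w·38 = (1−w)·47.1.
The marginal rate of substitution is 47.1/38, so w = 47.1/(38+47.1) = 0.553.

w = 0.553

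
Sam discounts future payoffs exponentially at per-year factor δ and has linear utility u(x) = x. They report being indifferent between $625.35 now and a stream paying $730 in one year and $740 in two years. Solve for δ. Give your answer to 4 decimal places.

Present value of the stream is 730·δ + 740·δ². Indifference gives 730δ + 740δ² = 625.35.
That is, 740δ² + 730δ − 625.35 = 0, a quadratic in δ.
By the quadratic formula (taking the positive root), δ = (−730 + √2383936.00) / 1480 ≈ 0.5500.

δ ≈ 0.5500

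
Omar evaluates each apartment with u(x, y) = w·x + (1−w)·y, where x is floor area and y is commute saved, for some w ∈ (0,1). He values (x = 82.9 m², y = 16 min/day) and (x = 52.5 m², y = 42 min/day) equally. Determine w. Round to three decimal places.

w = 0.461

u(82.9,16) = u(52.5,42) means w·82.9 + (1−w)·16 = w·52.5 + (1−w)·42.
Collecting terms: w·30.4 = (1−w)·26.
So w/(1−w) = 26/30.4 = 0.8553, giving w = 26/(30.4+26) = 0.461.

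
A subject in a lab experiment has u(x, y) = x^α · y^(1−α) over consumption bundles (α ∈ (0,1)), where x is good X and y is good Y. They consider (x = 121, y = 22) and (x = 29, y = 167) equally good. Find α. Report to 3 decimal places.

Set the two utilities equal: 121^α·22^(1−α) = 29^α·167^(1−α).
Rearrange to (121/29)^α = (167/22)^(1−α) and take logs: α·1.428495 = (1−α)·2.026951.
Thus α·(3.455446) = 2.026951, so α = 2.026951/3.455446 ≈ 0.587.

α ≈ 0.587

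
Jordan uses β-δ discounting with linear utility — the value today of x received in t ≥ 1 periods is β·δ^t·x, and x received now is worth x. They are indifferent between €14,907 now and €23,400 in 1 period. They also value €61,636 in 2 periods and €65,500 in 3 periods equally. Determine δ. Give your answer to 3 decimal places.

Both payoffs in the second observation are in the future, so β drops out: δ^2·61636 = δ^3·65500 ⇒ δ = 61636/65500 = 0.94101.

δ ≈ 0.941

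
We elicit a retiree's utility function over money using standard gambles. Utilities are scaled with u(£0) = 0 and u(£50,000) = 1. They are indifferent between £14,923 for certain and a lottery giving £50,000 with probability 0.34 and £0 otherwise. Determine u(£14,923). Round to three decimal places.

By the standard-gamble method, u(£14,923) is just the indifference probability on the best outcome: 0.34.

0.340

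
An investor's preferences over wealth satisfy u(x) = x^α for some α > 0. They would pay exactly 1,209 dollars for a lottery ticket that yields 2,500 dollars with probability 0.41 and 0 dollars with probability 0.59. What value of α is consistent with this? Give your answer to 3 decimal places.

EU(lottery) = 0.41·2500^α + 0.59·0 = 0.41·2500^α.
Setting u(1209) equal to that: 1209^α = 0.41·2500^α ⇒ (1209/2500)^α = 0.41.
Taking logs: α·ln(1209/2500) = ln(0.41), so α = -0.891598 / -0.726497 ≈ 1.227.

α ≈ 1.227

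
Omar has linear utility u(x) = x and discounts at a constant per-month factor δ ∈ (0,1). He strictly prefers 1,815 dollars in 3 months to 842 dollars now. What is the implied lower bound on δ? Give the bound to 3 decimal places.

δ > 0.774

Comparing present values: 842 < δ^3·1815.
So δ^3 > 842/1815 = 0.46391; taking the cube root of both positive sides preserves the inequality.
δ > (842/1815)^(1/3) ≈ 0.774.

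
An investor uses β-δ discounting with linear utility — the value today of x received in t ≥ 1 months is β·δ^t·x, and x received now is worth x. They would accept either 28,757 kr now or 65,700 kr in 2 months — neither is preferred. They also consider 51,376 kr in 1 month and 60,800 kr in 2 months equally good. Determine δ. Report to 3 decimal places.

δ ≈ 0.845

From the later pair, β·δ^1·51376 = β·δ^2·60800; dividing through, δ = 51376/60800 = 0.84500.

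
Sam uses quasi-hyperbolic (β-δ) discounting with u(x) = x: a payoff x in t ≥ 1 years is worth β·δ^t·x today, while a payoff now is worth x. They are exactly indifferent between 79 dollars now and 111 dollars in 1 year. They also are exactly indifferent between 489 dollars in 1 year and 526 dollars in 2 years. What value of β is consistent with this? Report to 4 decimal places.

β ≈ 0.7656

Both payoffs in the second observation are in the future, so β drops out: δ^1·489 = δ^2·526 ⇒ δ = 489/526 = 0.92966.
The first indifference: 79 = β·δ·111, so β = 79/(δ·111) = 79/(0.92966·111) ≈ 0.7656.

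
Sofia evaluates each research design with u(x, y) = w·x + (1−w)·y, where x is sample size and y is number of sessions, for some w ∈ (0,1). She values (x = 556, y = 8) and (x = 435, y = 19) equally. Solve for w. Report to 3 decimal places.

w = 0.083

Equating utilities: w·556 + (1−w)·8 = w·435 + (1−w)·19.
w·(556−435) = (1−w)·(19−8), i.e. w·121 = (1−w)·11.
So w/(1−w) = 11/121 = 0.0909, giving w = 11/(121+11) = 0.083.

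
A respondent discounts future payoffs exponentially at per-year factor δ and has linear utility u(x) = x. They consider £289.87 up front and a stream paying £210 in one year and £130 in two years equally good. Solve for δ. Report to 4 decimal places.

Equating present values: 289.87 = 210δ + 130δ².
So 130δ² + 210δ − 289.87 = 0.
δ = (−210 + √(210² + 4·130·289.87)) / (2·130) = (−210 + √194832.40) / 260 ≈ 0.8900.

δ ≈ 0.8900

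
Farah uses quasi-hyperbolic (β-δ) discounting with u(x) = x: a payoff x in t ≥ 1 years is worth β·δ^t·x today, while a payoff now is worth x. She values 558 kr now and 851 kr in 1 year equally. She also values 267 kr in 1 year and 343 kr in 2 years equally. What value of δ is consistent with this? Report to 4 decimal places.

From the later pair, β·δ^1·267 = β·δ^2·343; dividing through, δ = 267/343 = 0.77843.

δ ≈ 0.7784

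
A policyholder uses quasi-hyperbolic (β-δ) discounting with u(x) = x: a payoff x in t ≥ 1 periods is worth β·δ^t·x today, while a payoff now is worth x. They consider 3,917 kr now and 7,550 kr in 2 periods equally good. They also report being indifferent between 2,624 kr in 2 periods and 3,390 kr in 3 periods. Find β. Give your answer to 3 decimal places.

β ≈ 0.866

From the later pair, β·δ^2·2624 = β·δ^3·3390; dividing through, δ = 2624/3390 = 0.77404.
Substituting δ into 3917 = β·δ^2·7550: β = 3917/(4523.506) ≈ 0.866.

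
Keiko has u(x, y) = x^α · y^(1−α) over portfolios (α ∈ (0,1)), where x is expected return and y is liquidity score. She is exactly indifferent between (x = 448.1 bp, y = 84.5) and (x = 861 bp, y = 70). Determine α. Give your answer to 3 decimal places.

α ≈ 0.224

Set the two utilities equal: 448.1^α·84.5^(1−α) = 861^α·70^(1−α).
Rearrange to (448.1/861)^α = (70/84.5)^(1−α) and take logs: α·-0.653078 = (1−α)·-0.188256.
So α/(1−α) = (-0.188256)/(-0.653078) = 0.288260, and α = 0.288260/1.288260 ≈ 0.224.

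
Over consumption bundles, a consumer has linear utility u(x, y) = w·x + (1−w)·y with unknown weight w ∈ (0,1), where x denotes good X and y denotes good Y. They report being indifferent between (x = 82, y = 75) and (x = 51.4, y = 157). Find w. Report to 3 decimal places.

Equating utilities: w·82 + (1−w)·75 = w·51.4 + (1−w)·157.
w·(82−51.4) = (1−w)·(157−75), i.e. w·30.6 = (1−w)·82.
Hence w = 82/(30.6+82) = 82/112.6 = 0.728.

w = 0.728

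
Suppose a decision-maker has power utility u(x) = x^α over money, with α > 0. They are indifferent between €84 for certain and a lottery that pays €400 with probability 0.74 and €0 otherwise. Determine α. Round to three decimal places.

EU(lottery) = 0.74·400^α + 0.26·0 = 0.74·400^α.
Indifference: 84^α = 0.74·400^α, so (84/400)^α = 0.74.
Take logs: α = ln 0.74 / ln(84/400) ≈ 0.19294.

α ≈ 0.193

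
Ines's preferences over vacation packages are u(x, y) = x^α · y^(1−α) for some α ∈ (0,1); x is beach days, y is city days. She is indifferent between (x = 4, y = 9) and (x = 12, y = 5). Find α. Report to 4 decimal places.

α ≈ 0.3485

Set the two utilities equal: 4^α·9^(1−α) = 12^α·5^(1−α).
(4/12)^α = (5/9)^(1−α); take logs: α·ln(4/12) = (1−α)·ln(5/9), i.e. α·-1.0986123 = (1−α)·-0.5877867.
So α/(1−α) = (-0.5877867)/(-1.0986123) = 0.5350265, and α = 0.5350265/1.5350265 ≈ 0.3485.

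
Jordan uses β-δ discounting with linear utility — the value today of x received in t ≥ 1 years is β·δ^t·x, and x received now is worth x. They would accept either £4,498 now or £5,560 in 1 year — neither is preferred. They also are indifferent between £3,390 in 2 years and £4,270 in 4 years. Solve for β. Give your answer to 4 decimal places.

β ≈ 0.9079

From the later pair, β·δ^2·3390 = β·δ^4·4270; dividing through, δ^2 = 3390/4270 = 0.79391, so δ = 0.89102.
The first indifference: 4498 = β·δ·5560, so β = 4498/(δ·5560) = 4498/(0.89102·5560) ≈ 0.9079.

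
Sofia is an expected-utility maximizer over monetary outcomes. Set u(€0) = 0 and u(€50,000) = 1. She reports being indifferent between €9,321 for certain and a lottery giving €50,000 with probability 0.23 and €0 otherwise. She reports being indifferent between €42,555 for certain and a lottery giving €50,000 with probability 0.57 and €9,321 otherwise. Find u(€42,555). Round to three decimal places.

0.669

First, u(€9,321) = 0.23·u(€50,000) + 0.77·u(€0) = 0.23.
Chaining: u(€42,555) = 0.57·1.00 + 0.43·0.23 = 0.6689.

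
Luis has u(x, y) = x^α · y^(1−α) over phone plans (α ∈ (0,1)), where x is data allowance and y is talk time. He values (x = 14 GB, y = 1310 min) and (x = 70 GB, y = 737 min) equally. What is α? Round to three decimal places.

Set the two utilities equal: 14^α·1310^(1−α) = 70^α·737^(1−α).
Rearrange to (14/70)^α = (737/1310)^(1−α) and take logs: α·-1.609438 = (1−α)·-0.575195.
Thus α·(-2.184633) = -0.575195, so α = -0.575195/-2.184633 ≈ 0.263.

α ≈ 0.263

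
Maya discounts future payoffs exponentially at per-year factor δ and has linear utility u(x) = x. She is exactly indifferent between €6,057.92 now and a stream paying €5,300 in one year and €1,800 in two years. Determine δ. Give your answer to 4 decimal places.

Equating present values: 6057.92 = 5300δ + 1800δ².
That is, 1800δ² + 5300δ − 6057.92 = 0, a quadratic in δ.
δ = (−5300 + √(5300² + 4·1800·6057.92)) / (2·1800) = (−5300 + √71707024.00) / 3600 ≈ 0.8800.

δ ≈ 0.8800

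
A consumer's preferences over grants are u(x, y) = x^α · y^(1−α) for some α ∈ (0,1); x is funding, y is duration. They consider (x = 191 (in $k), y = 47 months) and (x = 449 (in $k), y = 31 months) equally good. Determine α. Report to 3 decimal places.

Indifference: 191^α · 47^(1−α) = 449^α · 31^(1−α).
Taking logs: α·ln 191 + (1−α)·ln 47 = α·ln 449 + (1−α)·ln 31, i.e. α·-0.854749 = (1−α)·-0.416160.
With A = -0.854749 and B = -0.416160: α·A = (1−α)·B, so α = B/(A+B) = -0.416160/-1.270909 ≈ 0.327.

α ≈ 0.327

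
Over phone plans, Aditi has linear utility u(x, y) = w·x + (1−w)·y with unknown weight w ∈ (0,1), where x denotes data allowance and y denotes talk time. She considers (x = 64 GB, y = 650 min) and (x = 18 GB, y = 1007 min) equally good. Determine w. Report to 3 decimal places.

Indifference: w·64 + (1−w)·650 = w·18 + (1−w)·1007.
w·(64−18) = (1−w)·(1007−650), i.e. w·46 = (1−w)·357.
Hence w = 357/(46+357) = 357/403 = 0.886.

w = 0.886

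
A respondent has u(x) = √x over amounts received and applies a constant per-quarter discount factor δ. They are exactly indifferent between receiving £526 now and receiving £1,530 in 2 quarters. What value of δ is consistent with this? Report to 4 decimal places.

δ ≈ 0.7657

The payoff in 2 quarters is discounted by δ^2, so u(526) = δ^2·u(1530) and δ^2 = u(526)/u(1530).
Since u(x) = √x, δ^2 = √(526/1530) = 0.58634.
Taking the square root: δ = 0.58634^(1/2) ≈ 0.7657.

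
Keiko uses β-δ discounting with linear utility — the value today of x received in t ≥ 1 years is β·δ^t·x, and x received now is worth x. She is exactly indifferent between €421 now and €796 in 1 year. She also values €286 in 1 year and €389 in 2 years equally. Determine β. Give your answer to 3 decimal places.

β ≈ 0.719

From the later pair, β·δ^1·286 = β·δ^2·389; dividing through, δ = 286/389 = 0.73522.
The first indifference: 421 = β·δ·796, so β = 421/(δ·796) = 421/(0.73522·796) ≈ 0.719.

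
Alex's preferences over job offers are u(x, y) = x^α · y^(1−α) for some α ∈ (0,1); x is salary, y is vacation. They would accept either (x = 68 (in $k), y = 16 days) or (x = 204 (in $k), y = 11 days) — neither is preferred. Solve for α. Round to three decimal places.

Set the two utilities equal: 68^α·16^(1−α) = 204^α·11^(1−α).
(68/204)^α = (11/16)^(1−α); take logs: α·ln(68/204) = (1−α)·ln(11/16), i.e. α·-1.098612 = (1−α)·-0.374693.
Thus α·(-1.473305) = -0.374693, so α = -0.374693/-1.473305 ≈ 0.254.

α ≈ 0.254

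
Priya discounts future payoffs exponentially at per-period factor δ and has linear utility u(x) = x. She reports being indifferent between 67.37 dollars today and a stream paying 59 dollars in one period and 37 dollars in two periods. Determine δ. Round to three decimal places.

Present value of the stream is 59·δ + 37·δ². Indifference gives 59δ + 37δ² = 67.37.
That is, 37δ² + 59δ − 67.37 = 0, a quadratic in δ.
δ = (−59 + √(59² + 4·37·67.37)) / (2·37) = (−59 + √13451.76) / 74 ≈ 0.770.

δ ≈ 0.770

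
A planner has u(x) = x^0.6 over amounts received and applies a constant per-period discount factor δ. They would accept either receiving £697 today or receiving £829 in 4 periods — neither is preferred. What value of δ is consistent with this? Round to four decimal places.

δ ≈ 0.9743

Equating discounted utilities: u(697) = δ^4·u(829) ⇒ δ^4 = u(697)/u(829).
Since u(x) = x^0.6, δ^4 = (697/829)^0.6 = 0.84077^0.6 = 0.90117.
Hence δ = (0.90117)^(1/4) = 0.974320.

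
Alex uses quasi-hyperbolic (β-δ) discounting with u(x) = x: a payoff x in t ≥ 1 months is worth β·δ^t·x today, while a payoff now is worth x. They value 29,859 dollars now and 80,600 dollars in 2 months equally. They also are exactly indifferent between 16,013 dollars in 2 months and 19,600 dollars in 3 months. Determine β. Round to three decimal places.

β ≈ 0.555

The second indifference involves only future payoffs, so β cancels: β·δ^2·16013 = β·δ^3·19600, giving δ = 16013/19600 = 0.81699.
Substituting δ into 29859 = β·δ^2·80600: β = 29859/(53798.270) ≈ 0.555.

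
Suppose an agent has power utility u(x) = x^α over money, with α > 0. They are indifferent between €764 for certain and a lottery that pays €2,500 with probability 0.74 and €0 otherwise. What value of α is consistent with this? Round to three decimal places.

EU(lottery) = 0.74·2500^α + 0.26·0 = 0.74·2500^α.
Equating: 764^α = 0.74·2500^α, i.e. 0.3056^α = 0.74.
α = ln(0.74) / ln(764/2500) = -0.301105/-1.185478 ≈ 0.254.

α ≈ 0.254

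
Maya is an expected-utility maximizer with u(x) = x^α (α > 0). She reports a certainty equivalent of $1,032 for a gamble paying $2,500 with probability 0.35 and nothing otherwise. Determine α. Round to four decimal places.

α ≈ 1.1865

The lottery's expected utility is 0.35·u(2500) + 0.65·u(0) = 0.35·2500^α (since u(0) = 0 for α > 0).
Indifference: 1032^α = 0.35·2500^α, so (1032/2500)^α = 0.35.
α = ln(0.35) / ln(1032/2500) = -1.0498221/-0.8847921 ≈ 1.1865.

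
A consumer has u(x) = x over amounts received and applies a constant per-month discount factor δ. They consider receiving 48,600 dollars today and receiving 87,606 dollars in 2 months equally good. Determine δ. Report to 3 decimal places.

Equating discounted utilities: u(48600) = δ^2·u(87606) ⇒ δ^2 = u(48600)/u(87606).
With u(x) = x: δ^2 = 48600/87606 = 0.55476.
Hence δ = (0.55476)^(1/2) = 0.74482.

δ ≈ 0.745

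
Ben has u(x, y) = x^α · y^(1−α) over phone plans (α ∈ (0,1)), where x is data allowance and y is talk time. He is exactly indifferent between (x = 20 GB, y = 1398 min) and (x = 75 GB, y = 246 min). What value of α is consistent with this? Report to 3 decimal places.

α ≈ 0.568

Set the two utilities equal: 20^α·1398^(1−α) = 75^α·246^(1−α).
Taking logs: α·ln 20 + (1−α)·ln 1398 = α·ln 75 + (1−α)·ln 246, i.e. α·-1.321756 = (1−α)·-1.737466.
With A = -1.321756 and B = -1.737466: α·A = (1−α)·B, so α = B/(A+B) = -1.737466/-3.059222 ≈ 0.568.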